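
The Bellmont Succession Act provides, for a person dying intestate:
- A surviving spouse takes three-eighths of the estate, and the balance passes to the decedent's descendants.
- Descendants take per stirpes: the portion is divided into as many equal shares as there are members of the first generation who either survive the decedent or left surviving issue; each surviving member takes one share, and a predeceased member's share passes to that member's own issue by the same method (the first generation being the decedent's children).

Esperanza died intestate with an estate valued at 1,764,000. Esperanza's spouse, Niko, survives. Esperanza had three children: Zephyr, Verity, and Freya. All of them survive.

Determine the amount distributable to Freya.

Niko takes three-eighths of 1,764,000 = 661,500. The remaining 1,102,500 passes to the descendants.
The descendants' portion (1,102,500) is divided into 3 shares of 367,500: Zephyr, Verity, and Freya each take 367,500.

Freya receives 367,500.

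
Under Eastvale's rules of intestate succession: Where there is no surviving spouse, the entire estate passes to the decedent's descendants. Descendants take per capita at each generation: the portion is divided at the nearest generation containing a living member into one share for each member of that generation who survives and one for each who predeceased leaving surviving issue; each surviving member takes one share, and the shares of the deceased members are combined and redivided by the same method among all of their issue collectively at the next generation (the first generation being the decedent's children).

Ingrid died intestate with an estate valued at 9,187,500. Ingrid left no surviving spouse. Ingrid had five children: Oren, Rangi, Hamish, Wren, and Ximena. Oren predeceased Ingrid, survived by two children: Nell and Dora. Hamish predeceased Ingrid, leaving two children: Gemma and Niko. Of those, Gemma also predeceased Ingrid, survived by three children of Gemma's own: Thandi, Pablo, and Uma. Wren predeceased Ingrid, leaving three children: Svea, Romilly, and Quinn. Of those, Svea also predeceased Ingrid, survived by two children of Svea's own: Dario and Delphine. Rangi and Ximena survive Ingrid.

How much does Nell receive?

The entire 9,187,500 passes to the descendants.
That amount (9,187,500) is divided at the children's generation into 5 shares of 1,837,500. Rangi and Ximena each take 1,837,500. The 3 shares of the deceased (Oren, Hamish, and Wren) are combined into a pool of 5,512,500.
That pool (5,512,500) is divided at the grandchildren's generation into 7 shares of 787,500. Nell, Dora, Niko, Romilly, and Quinn each take 787,500. The 2 shares of the deceased (Gemma and Svea) are combined into a pool of 1,575,000.
That pool (1,575,000) is divided at the great-grandchildren's generation equally among Thandi, Pablo, Uma, Dario, and Delphine: 315,000 each.

Nell receives 787,500.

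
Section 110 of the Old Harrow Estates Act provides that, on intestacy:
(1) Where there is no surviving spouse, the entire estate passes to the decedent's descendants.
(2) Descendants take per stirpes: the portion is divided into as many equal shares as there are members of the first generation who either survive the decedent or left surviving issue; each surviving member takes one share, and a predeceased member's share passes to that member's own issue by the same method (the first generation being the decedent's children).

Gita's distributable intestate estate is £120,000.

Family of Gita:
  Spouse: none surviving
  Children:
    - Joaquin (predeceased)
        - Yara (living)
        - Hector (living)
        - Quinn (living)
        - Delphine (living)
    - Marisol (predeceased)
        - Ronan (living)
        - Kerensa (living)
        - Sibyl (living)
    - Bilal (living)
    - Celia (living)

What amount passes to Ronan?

The entire £120,000 passes to the descendants.
That amount (£120,000) is divided into 4 shares of £30,000: Bilal and Celia each take £30,000; Joaquin's £30,000 share passes to Joaquin's issue; Marisol's £30,000 share passes to Marisol's issue.
Joaquin's share (£30,000) is divided into 4 shares of £7,500: Yara, Hector, Quinn, and Delphine each take £7,500.
Marisol's share (£30,000) is divided into 3 shares of £10,000: Ronan, Kerensa, and Sibyl each take £10,000.

Ronan receives £10,000.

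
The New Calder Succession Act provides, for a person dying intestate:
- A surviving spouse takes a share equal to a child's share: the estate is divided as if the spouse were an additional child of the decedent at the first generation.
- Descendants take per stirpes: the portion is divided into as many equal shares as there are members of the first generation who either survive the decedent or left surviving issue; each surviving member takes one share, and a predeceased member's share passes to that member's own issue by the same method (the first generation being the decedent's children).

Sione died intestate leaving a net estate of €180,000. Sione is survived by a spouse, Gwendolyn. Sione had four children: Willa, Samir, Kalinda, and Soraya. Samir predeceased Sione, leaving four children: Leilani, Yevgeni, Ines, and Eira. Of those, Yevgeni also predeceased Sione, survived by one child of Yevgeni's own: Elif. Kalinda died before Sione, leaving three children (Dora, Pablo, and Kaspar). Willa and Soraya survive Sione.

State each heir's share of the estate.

The spouse counts as an additional share at the children's level, so there are 5 primary shares of €36,000. Gwendolyn takes one such share (€36,000).
The children's combined portion (€144,000) is divided into 4 shares of €36,000: Willa and Soraya each take €36,000; Samir's €36,000 share passes to Samir's issue; Kalinda's €36,000 share passes to Kalinda's issue.
Samir's share (€36,000) is divided into 4 shares of €9,000: Leilani, Ines, and Eira each take €9,000; Yevgeni's €9,000 share passes to Yevgeni's issue.
Yevgeni's share (€9,000) passes entirely to Elif.
Kalinda's share (€36,000) is divided into 3 shares of €12,000: Dora, Pablo, and Kaspar each take €12,000.

Gwendolyn: €36,000; Willa: €36,000; Leilani: €9,000; Elif: €9,000; Ines: €9,000; Eira: €9,000; Dora: €12,000; Pablo: €12,000; Kaspar: €12,000; Soraya: €36,000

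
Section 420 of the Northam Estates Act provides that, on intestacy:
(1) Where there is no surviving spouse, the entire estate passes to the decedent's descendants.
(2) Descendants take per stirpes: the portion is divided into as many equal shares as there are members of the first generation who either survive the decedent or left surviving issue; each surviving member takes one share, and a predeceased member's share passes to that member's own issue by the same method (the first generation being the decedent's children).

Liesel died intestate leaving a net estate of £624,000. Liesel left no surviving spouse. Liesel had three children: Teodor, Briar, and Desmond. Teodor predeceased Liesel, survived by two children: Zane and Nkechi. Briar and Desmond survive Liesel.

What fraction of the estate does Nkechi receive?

Nkechi receives 1/6 of the estate.

The entire £624,000 passes to the descendants.
That amount (£624,000) is divided into 3 shares of £208,000: Briar and Desmond each take £208,000; Teodor's £208,000 share passes to Teodor's issue.
Teodor's share (£208,000) is divided into 2 shares of £104,000: Zane and Nkechi each take £104,000.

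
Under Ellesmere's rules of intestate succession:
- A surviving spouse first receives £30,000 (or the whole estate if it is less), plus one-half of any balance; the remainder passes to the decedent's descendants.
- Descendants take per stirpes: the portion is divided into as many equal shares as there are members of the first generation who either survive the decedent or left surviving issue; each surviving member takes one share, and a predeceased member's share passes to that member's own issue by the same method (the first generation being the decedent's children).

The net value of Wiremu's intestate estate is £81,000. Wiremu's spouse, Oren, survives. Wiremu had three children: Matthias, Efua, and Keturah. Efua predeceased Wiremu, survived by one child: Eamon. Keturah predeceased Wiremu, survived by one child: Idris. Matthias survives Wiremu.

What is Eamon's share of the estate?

Eamon receives £8,500.

Oren first takes £30,000, leaving a balance of £51,000. Oren then takes one-half of the balance (£25,500), for a total of £55,500. The remaining £25,500 passes to the descendants.
The descendants' portion (£25,500) is divided into 3 shares of £8,500: Matthias takes £8,500; Efua's £8,500 share passes to Efua's issue; Keturah's £8,500 share passes to Keturah's issue.
Efua's share (£8,500) passes entirely to Eamon.
Keturah's share (£8,500) passes entirely to Idris.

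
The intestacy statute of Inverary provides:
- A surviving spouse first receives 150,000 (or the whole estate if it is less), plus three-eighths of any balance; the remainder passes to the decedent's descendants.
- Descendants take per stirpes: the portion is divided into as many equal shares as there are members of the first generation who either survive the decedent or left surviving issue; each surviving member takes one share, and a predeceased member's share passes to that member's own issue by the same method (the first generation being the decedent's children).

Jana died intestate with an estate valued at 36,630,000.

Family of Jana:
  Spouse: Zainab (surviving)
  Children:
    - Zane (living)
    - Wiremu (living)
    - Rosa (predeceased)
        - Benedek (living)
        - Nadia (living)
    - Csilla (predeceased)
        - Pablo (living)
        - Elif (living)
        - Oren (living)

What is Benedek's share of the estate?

Zainab first takes 150,000, leaving a balance of 36,480,000. Zainab then takes three-eighths of the balance (13,680,000), for a total of 13,830,000. The remaining 22,800,000 passes to the descendants.
The descendants' portion (22,800,000) is divided into 4 shares of 5,700,000: Zane and Wiremu each take 5,700,000; Rosa's 5,700,000 share passes to Rosa's issue; Csilla's 5,700,000 share passes to Csilla's issue.
Rosa's share (5,700,000) is divided into 2 shares of 2,850,000: Benedek and Nadia each take 2,850,000.
Csilla's share (5,700,000) is divided into 3 shares of 1,900,000: Pablo, Elif, and Oren each take 1,900,000.

Benedek receives 2,850,000.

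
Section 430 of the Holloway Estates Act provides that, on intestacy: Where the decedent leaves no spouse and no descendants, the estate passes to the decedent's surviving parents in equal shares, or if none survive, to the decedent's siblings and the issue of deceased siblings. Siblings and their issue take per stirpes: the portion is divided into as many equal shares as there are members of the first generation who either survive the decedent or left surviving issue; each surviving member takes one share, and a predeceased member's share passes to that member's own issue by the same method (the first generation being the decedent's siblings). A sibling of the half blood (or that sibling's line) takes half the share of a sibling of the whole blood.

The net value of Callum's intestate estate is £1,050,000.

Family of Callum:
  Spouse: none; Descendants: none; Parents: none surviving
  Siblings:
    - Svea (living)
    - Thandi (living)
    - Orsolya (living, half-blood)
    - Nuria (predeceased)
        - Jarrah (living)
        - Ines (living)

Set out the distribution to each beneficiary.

Svea: £300,000; Thandi: £300,000; Orsolya: £150,000; Jarrah: £150,000; Ines: £150,000

The entire £1,050,000 passes to the siblings and their issue.
Counting each half-blood sibling's line as half a unit, there are 7/2 units in £1,050,000, so one unit is £300,000. Whole-blood lines (Svea, Thandi, and Nuria) take £300,000 each; half-blood lines (Orsolya) take £150,000 each.
Nuria's share (£300,000) is divided into 2 shares of £150,000: Jarrah and Ines each take £150,000.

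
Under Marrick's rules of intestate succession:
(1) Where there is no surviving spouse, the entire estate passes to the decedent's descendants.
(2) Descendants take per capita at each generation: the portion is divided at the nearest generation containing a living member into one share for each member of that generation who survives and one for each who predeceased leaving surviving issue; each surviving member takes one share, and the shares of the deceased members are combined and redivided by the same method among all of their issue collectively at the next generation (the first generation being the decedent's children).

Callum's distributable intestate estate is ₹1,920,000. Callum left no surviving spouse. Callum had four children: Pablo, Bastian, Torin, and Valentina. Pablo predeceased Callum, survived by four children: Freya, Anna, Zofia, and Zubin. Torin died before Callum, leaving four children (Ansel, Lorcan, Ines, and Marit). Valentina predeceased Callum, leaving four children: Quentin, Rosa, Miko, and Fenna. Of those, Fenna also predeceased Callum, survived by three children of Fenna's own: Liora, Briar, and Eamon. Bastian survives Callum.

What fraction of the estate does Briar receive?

The entire ₹1,920,000 passes to the descendants.
That amount (₹1,920,000) is divided at the children's generation into 4 shares of ₹480,000. Bastian takes ₹480,000. The 3 shares of the deceased (Pablo, Torin, and Valentina) are combined into a pool of ₹1,440,000.
That pool (₹1,440,000) is divided at the grandchildren's generation into 12 shares of ₹120,000. Freya, Anna, Zofia, Zubin, Ansel, Lorcan, Ines, Marit, Quentin, Rosa, and Miko each take ₹120,000. The remaining share for the deceased Fenna (₹120,000) is carried to the next generation.
That pool (₹120,000) is divided at the great-grandchildren's generation equally among Liora, Briar, and Eamon: ₹40,000 each.

Briar receives 1/48 of the estate.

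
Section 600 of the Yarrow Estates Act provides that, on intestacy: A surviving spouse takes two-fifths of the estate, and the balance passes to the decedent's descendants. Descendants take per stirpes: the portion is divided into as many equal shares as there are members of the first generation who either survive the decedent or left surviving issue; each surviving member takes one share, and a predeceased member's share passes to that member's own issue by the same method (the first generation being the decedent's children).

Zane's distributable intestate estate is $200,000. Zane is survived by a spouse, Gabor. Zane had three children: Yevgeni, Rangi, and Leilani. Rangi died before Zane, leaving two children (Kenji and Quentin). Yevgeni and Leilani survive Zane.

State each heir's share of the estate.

Gabor takes two-fifths of $200,000 = $80,000. The remaining $120,000 passes to the descendants.
The descendants' portion ($120,000) is divided into 3 shares of $40,000: Yevgeni and Leilani each take $40,000; Rangi's $40,000 share passes to Rangi's issue.
Rangi's share ($40,000) is divided into 2 shares of $20,000: Kenji and Quentin each take $20,000.

Gabor: $80,000; Yevgeni: $40,000; Kenji: $20,000; Quentin: $20,000; Leilani: $40,000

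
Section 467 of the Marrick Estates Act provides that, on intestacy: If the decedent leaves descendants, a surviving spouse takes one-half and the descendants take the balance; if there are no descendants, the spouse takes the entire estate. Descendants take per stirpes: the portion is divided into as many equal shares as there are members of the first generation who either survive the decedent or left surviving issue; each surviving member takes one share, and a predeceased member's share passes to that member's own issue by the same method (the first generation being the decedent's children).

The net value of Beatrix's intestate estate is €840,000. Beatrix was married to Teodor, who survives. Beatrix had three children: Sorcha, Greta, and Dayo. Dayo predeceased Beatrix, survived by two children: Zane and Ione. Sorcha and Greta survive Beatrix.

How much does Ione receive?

Teodor takes one-half of €840,000 = €420,000. The remaining €420,000 passes to the descendants.
The descendants' portion (€420,000) is divided into 3 shares of €140,000: Sorcha and Greta each take €140,000; Dayo's €140,000 share passes to Dayo's issue.
Dayo's share (€140,000) is divided into 2 shares of €70,000: Zane and Ione each take €70,000.

Ione receives €70,000.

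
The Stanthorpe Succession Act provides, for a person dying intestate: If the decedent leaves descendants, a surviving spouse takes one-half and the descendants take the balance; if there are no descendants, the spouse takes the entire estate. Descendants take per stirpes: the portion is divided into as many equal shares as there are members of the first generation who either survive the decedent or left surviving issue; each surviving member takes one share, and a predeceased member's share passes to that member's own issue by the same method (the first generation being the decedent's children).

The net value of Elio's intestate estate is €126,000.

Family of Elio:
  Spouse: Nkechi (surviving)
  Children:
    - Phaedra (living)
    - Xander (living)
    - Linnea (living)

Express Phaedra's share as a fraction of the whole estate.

Nkechi takes one-half of €126,000 = €63,000. The remaining €63,000 passes to the descendants.
The descendants' portion (€63,000) is divided into 3 shares of €21,000: Phaedra, Xander, and Linnea each take €21,000.

Phaedra receives 1/6 of the estate.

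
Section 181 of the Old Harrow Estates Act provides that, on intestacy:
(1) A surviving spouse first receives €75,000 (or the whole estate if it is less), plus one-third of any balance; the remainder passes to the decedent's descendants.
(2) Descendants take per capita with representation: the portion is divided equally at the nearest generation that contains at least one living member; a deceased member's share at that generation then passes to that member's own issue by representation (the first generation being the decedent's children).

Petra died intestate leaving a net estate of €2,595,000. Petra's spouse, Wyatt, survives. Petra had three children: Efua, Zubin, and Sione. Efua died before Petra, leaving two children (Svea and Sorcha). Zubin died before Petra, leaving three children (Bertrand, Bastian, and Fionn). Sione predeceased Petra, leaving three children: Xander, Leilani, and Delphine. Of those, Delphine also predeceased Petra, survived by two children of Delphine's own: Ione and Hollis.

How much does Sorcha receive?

Sorcha receives €210,000.

Wyatt first takes €75,000, leaving a balance of €2,520,000. Wyatt then takes one-third of the balance (€840,000), for a total of €915,000. The remaining €1,680,000 passes to the descendants.
No child survives, so the initial division is made at the grandchildren's generation.
The descendants' portion (€1,680,000) is divided into 8 shares of €210,000: Svea, Sorcha, Bertrand, Bastian, Fionn, Xander, and Leilani each take €210,000; Delphine's €210,000 share passes to Delphine's issue.
Delphine's share (€210,000) is divided into 2 shares of €105,000: Ione and Hollis each take €105,000.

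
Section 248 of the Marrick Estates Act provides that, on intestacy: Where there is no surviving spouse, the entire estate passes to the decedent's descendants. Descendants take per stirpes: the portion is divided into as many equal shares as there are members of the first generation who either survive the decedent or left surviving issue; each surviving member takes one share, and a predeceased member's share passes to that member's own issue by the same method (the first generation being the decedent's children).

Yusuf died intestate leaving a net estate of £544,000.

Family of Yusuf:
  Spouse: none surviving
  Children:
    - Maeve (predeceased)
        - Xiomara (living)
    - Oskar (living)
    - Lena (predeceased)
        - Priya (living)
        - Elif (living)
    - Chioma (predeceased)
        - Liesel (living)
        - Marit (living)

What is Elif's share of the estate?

Elif receives £68,000.

The entire £544,000 passes to the descendants.
That amount (£544,000) is divided into 4 shares of £136,000: Oskar takes £136,000; Maeve's £136,000 share passes to Maeve's issue; Lena's £136,000 share passes to Lena's issue; Chioma's £136,000 share passes to Chioma's issue.
Maeve's share (£136,000) passes entirely to Xiomara.
Lena's share (£136,000) is divided into 2 shares of £68,000: Priya and Elif each take £68,000.
Chioma's share (£136,000) is divided into 2 shares of £68,000: Liesel and Marit each take £68,000.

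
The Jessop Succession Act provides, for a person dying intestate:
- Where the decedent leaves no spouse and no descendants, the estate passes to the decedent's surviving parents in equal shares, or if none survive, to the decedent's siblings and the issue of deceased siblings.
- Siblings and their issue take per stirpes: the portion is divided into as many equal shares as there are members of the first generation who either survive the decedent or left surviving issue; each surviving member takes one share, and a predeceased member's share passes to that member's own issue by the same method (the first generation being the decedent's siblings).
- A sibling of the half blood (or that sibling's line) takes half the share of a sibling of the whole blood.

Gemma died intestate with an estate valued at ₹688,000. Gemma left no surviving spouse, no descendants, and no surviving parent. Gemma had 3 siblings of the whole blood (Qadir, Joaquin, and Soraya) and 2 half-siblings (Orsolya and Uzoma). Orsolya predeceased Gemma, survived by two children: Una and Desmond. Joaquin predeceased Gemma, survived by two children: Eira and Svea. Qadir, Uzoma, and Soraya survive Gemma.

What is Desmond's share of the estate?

Desmond receives ₹43,000.

The entire ₹688,000 passes to the siblings and their issue.
Counting each half-blood sibling's line as half a unit, there are 4 units in ₹688,000, so one unit is ₹172,000. Whole-blood lines (Qadir, Joaquin, and Soraya) take ₹172,000 each; half-blood lines (Orsolya and Uzoma) take ₹86,000 each.
Orsolya's share (₹86,000) is divided into 2 shares of ₹43,000: Una and Desmond each take ₹43,000.
Joaquin's share (₹172,000) is divided into 2 shares of ₹86,000: Eira and Svea each take ₹86,000.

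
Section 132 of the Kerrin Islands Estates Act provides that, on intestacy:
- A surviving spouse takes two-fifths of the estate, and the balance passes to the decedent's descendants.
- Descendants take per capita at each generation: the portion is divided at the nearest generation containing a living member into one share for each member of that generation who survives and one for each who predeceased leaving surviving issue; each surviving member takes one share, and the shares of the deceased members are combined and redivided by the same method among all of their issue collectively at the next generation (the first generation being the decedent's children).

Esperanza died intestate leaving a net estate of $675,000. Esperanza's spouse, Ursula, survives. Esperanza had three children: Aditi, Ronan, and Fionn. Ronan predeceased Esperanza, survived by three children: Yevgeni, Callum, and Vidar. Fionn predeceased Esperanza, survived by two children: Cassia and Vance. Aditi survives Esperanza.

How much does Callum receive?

Callum receives $54,000.

Ursula takes two-fifths of $675,000 = $270,000. The remaining $405,000 passes to the descendants.
The descendants' portion ($405,000) is divided at the children's generation into 3 shares of $135,000. Aditi takes $135,000. The 2 shares of the deceased (Ronan and Fionn) are combined into a pool of $270,000.
That pool ($270,000) is divided at the grandchildren's generation equally among Yevgeni, Callum, Vidar, Cassia, and Vance: $54,000 each.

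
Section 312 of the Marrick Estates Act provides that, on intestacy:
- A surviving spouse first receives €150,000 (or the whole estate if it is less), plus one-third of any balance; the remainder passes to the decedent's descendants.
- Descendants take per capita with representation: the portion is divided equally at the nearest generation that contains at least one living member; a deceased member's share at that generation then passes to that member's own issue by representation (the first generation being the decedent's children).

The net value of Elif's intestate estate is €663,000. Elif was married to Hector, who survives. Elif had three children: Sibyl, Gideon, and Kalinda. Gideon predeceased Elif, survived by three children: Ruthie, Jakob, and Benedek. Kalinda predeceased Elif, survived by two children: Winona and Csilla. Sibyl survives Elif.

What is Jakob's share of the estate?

Jakob receives €38,000.

Hector first takes €150,000, leaving a balance of €513,000. Hector then takes one-third of the balance (€171,000), for a total of €321,000. The remaining €342,000 passes to the descendants.
The descendants' portion (€342,000) is divided into 3 shares of €114,000: Sibyl takes €114,000; Gideon's €114,000 share passes to Gideon's issue; Kalinda's €114,000 share passes to Kalinda's issue.
Gideon's share (€114,000) is divided into 3 shares of €38,000: Ruthie, Jakob, and Benedek each take €38,000.
Kalinda's share (€114,000) is divided into 2 shares of €57,000: Winona and Csilla each take €57,000.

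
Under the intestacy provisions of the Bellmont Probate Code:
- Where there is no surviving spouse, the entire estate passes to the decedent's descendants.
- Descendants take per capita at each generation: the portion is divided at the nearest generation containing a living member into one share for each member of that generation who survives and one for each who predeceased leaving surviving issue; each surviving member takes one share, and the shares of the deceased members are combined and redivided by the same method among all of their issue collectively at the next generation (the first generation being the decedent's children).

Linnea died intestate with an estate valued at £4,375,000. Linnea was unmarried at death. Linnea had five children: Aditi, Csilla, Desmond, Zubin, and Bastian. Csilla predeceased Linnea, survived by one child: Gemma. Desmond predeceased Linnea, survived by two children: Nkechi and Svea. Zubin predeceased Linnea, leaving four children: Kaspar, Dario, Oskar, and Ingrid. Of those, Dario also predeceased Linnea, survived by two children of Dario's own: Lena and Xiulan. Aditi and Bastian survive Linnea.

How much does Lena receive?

Lena receives £187,500.

The entire £4,375,000 passes to the descendants.
That amount (£4,375,000) is divided at the children's generation into 5 shares of £875,000. Aditi and Bastian each take £875,000. The 3 shares of the deceased (Csilla, Desmond, and Zubin) are combined into a pool of £2,625,000.
That pool (£2,625,000) is divided at the grandchildren's generation into 7 shares of £375,000. Gemma, Nkechi, Svea, Kaspar, Oskar, and Ingrid each take £375,000. The remaining share for the deceased Dario (£375,000) is carried to the next generation.
That pool (£375,000) is divided at the great-grandchildren's generation equally among Lena and Xiulan: £187,500 each.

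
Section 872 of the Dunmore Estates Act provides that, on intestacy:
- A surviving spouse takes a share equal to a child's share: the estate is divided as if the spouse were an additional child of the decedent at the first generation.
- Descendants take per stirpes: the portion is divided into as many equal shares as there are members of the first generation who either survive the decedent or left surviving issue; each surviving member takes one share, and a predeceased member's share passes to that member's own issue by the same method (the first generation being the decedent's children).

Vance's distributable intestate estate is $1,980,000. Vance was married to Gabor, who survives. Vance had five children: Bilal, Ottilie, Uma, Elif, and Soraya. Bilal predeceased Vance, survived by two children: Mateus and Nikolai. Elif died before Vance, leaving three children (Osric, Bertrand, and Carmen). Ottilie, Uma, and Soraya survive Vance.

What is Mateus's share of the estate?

Mateus receives $165,000.

The spouse counts as an additional share at the children's level, so there are 6 primary shares of $330,000. Gabor takes one such share ($330,000).
The children's combined portion ($1,650,000) is divided into 5 shares of $330,000: Ottilie, Uma, and Soraya each take $330,000; Bilal's $330,000 share passes to Bilal's issue; Elif's $330,000 share passes to Elif's issue.
Bilal's share ($330,000) is divided into 2 shares of $165,000: Mateus and Nikolai each take $165,000.
Elif's share ($330,000) is divided into 3 shares of $110,000: Osric, Bertrand, and Carmen each take $110,000.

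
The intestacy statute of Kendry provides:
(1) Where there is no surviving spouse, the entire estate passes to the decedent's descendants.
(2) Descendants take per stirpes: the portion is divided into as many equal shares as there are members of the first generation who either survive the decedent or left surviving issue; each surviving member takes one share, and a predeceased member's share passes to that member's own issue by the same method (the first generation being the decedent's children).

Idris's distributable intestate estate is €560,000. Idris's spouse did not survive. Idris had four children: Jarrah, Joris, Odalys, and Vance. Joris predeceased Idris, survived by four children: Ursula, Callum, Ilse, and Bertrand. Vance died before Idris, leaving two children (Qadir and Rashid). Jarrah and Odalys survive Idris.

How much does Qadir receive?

The entire €560,000 passes to the descendants.
That amount (€560,000) is divided into 4 shares of €140,000: Jarrah and Odalys each take €140,000; Joris's €140,000 share passes to Joris's issue; Vance's €140,000 share passes to Vance's issue.
Joris's share (€140,000) is divided into 4 shares of €35,000: Ursula, Callum, Ilse, and Bertrand each take €35,000.
Vance's share (€140,000) is divided into 2 shares of €70,000: Qadir and Rashid each take €70,000.

Qadir receives €70,000.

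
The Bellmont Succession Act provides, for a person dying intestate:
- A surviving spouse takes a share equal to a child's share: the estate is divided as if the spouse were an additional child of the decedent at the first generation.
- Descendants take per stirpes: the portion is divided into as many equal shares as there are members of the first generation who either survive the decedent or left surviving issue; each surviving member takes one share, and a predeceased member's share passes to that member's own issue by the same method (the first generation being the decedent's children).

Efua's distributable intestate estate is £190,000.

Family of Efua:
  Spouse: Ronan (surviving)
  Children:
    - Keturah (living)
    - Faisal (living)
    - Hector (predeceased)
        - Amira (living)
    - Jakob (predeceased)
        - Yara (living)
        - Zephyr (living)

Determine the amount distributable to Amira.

Amira receives £38,000.

The spouse counts as an additional share at the children's level, so there are 5 primary shares of £38,000. Ronan takes one such share (£38,000).
The children's combined portion (£152,000) is divided into 4 shares of £38,000: Keturah and Faisal each take £38,000; Hector's £38,000 share passes to Hector's issue; Jakob's £38,000 share passes to Jakob's issue.
Hector's share (£38,000) passes entirely to Amira.
Jakob's share (£38,000) is divided into 2 shares of £19,000: Yara and Zephyr each take £19,000.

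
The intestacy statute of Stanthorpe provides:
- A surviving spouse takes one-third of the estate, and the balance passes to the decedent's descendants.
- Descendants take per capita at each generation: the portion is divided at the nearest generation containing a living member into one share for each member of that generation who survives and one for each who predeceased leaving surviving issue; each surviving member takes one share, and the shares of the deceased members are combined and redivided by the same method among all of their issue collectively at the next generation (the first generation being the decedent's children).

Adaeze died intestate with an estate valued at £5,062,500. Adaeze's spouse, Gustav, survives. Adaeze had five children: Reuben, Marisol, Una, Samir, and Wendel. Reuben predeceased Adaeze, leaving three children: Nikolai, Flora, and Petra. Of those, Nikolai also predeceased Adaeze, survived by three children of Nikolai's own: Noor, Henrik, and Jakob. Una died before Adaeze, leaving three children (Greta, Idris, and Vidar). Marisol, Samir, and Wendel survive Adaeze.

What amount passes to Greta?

Greta receives £225,000.

Gustav takes one-third of £5,062,500 = £1,687,500. The remaining £3,375,000 passes to the descendants.
The descendants' portion (£3,375,000) is divided at the children's generation into 5 shares of £675,000. Marisol, Samir, and Wendel each take £675,000. The 2 shares of the deceased (Reuben and Una) are combined into a pool of £1,350,000.
That pool (£1,350,000) is divided at the grandchildren's generation into 6 shares of £225,000. Flora, Petra, Greta, Idris, and Vidar each take £225,000. The remaining share for the deceased Nikolai (£225,000) is carried to the next generation.
That pool (£225,000) is divided at the great-grandchildren's generation equally among Noor, Henrik, and Jakob: £75,000 each.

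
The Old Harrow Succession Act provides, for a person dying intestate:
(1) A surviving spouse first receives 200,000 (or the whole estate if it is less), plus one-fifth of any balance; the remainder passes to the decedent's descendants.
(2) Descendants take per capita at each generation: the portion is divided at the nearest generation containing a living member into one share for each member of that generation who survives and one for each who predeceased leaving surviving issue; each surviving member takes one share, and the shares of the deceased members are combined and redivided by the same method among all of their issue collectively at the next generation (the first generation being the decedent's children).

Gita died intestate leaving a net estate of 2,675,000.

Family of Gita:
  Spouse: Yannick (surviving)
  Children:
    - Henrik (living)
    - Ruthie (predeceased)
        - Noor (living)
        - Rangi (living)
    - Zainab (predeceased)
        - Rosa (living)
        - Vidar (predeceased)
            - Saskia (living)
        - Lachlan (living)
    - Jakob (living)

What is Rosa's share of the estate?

Rosa receives 198,000.

Yannick first takes 200,000, leaving a balance of 2,475,000. Yannick then takes one-fifth of the balance (495,000), for a total of 695,000. The remaining 1,980,000 passes to the descendants.
The descendants' portion (1,980,000) is divided at the children's generation into 4 shares of 495,000. Henrik and Jakob each take 495,000. The 2 shares of the deceased (Ruthie and Zainab) are combined into a pool of 990,000.
That pool (990,000) is divided at the grandchildren's generation into 5 shares of 198,000. Noor, Rangi, Rosa, and Lachlan each take 198,000. The remaining share for the deceased Vidar (198,000) is carried to the next generation.
That pool (198,000) passes entirely to Saskia, the sole taker at the great-grandchildren's generation.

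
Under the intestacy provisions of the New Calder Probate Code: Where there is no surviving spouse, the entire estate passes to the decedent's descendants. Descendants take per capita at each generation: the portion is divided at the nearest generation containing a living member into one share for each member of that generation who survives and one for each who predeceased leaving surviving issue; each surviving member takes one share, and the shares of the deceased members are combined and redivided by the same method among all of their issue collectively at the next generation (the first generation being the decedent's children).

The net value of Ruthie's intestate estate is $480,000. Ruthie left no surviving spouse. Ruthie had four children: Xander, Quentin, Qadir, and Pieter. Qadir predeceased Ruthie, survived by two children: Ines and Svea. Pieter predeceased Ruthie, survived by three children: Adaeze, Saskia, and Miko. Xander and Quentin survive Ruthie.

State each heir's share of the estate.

The entire $480,000 passes to the descendants.
That amount ($480,000) is divided at the children's generation into 4 shares of $120,000. Xander and Quentin each take $120,000. The 2 shares of the deceased (Qadir and Pieter) are combined into a pool of $240,000.
That pool ($240,000) is divided at the grandchildren's generation equally among Ines, Svea, Adaeze, Saskia, and Miko: $48,000 each.

Xander: $120,000; Quentin: $120,000; Ines: $48,000; Svea: $48,000; Adaeze: $48,000; Saskia: $48,000; Miko: $48,000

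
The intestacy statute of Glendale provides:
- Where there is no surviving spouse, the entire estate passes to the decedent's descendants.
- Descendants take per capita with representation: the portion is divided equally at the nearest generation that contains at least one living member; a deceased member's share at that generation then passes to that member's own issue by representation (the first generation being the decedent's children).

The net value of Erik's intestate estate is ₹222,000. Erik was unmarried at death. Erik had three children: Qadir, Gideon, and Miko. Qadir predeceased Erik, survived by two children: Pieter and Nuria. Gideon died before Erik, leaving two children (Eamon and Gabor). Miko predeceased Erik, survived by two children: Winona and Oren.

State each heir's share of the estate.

Pieter: ₹37,000; Nuria: ₹37,000; Eamon: ₹37,000; Gabor: ₹37,000; Winona: ₹37,000; Oren: ₹37,000

The entire ₹222,000 passes to the descendants.
No child survives, so the initial division is made at the grandchildren's generation.
That amount (₹222,000) is divided into 6 shares of ₹37,000: Pieter, Nuria, Eamon, Gabor, Winona, and Oren each take ₹37,000.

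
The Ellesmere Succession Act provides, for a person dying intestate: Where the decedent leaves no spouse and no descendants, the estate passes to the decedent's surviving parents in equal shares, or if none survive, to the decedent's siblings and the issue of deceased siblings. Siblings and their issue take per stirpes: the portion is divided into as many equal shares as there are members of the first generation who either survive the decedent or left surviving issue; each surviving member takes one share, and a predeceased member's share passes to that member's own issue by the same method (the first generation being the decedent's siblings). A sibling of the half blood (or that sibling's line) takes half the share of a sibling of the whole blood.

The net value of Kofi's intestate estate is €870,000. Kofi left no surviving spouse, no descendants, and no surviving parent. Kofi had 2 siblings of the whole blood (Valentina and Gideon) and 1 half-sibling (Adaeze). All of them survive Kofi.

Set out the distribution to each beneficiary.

The entire €870,000 passes to the siblings and their issue.
Counting each half-blood sibling's line as half a unit, there are 5/2 units in €870,000, so one unit is €348,000. Whole-blood lines (Valentina and Gideon) take €348,000 each; half-blood lines (Adaeze) take €174,000 each.

Adaeze: €174,000; Valentina: €348,000; Gideon: €348,000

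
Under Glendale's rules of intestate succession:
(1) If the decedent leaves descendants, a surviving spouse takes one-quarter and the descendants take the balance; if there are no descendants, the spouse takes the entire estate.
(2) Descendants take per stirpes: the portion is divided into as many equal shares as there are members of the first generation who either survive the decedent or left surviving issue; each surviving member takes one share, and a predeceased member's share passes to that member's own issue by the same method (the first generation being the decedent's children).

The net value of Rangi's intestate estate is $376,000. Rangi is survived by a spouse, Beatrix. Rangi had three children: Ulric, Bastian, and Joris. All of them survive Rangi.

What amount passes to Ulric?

Beatrix takes one-quarter of $376,000 = $94,000. The remaining $282,000 passes to the descendants.
The descendants' portion ($282,000) is divided into 3 shares of $94,000: Ulric, Bastian, and Joris each take $94,000.

Ulric receives $94,000.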